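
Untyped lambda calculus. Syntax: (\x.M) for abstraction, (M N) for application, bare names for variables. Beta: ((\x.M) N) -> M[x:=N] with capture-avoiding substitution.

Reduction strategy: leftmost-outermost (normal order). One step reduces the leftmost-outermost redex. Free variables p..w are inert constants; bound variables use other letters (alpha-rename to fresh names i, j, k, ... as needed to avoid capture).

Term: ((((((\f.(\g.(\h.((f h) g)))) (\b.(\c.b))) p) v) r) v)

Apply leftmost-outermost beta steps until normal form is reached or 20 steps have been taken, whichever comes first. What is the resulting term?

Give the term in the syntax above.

Step 0: ((((((\f.(\g.(\h.((f h) g)))) (\b.(\c.b))) p) v) r) v)
Step 1: (((((\g.(\h.(((\b.(\c.b)) h) g))) p) v) r) v)
Step 2: ((((\h.(((\b.(\c.b)) h) p)) v) r) v)
Step 3: (((((\b.(\c.b)) v) p) r) v)
Step 4: ((((\c.v) p) r) v)
Step 5: ((v r) v)

Answer: ((v r) v)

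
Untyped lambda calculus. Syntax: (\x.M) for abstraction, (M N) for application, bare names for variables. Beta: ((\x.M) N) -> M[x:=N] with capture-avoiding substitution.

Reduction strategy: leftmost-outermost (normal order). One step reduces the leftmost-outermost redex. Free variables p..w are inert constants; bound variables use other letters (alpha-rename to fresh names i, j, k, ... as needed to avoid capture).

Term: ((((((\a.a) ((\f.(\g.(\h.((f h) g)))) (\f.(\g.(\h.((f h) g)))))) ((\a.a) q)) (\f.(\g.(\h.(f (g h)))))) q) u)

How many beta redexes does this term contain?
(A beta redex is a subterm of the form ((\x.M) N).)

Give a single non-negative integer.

Answer: 3

Derivation:
Term: ((((((\a.a) ((\f.(\g.(\h.((f h) g)))) (\f.(\g.(\h.((f h) g)))))) ((\a.a) q)) (\f.(\g.(\h.(f (g h)))))) q) u)
  Redex: ((\a.a) ((\f.(\g.(\h.((f h) g)))) (\f.(\g.(\h.((f h) g))))))
  Redex: ((\f.(\g.(\h.((f h) g)))) (\f.(\g.(\h.((f h) g)))))
  Redex: ((\a.a) q)
Total redexes: 3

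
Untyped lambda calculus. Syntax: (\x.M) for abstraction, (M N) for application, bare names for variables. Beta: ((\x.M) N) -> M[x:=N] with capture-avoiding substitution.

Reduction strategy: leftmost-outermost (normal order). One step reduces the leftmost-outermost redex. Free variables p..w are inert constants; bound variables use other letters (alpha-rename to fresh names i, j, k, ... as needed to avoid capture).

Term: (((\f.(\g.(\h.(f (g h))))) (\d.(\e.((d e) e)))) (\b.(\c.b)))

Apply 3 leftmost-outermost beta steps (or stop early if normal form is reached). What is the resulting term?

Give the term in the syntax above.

Answer: (\h.(\e.((((\b.(\c.b)) h) e) e)))

Derivation:
Step 0: (((\f.(\g.(\h.(f (g h))))) (\d.(\e.((d e) e)))) (\b.(\c.b)))
Step 1: ((\g.(\h.((\d.(\e.((d e) e))) (g h)))) (\b.(\c.b)))
Step 2: (\h.((\d.(\e.((d e) e))) ((\b.(\c.b)) h)))
Step 3: (\h.(\e.((((\b.(\c.b)) h) e) e)))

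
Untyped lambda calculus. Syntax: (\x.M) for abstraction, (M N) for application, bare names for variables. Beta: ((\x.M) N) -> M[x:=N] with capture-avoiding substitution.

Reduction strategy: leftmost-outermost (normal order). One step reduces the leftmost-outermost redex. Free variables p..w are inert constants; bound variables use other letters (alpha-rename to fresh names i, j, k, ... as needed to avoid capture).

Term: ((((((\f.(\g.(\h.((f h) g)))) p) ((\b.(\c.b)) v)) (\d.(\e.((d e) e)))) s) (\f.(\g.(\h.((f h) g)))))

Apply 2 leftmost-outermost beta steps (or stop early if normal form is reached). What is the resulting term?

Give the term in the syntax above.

Answer: ((((\h.((p h) ((\b.(\c.b)) v))) (\d.(\e.((d e) e)))) s) (\f.(\g.(\h.((f h) g)))))

Derivation:
Step 0: ((((((\f.(\g.(\h.((f h) g)))) p) ((\b.(\c.b)) v)) (\d.(\e.((d e) e)))) s) (\f.(\g.(\h.((f h) g)))))
Step 1: (((((\g.(\h.((p h) g))) ((\b.(\c.b)) v)) (\d.(\e.((d e) e)))) s) (\f.(\g.(\h.((f h) g)))))
Step 2: ((((\h.((p h) ((\b.(\c.b)) v))) (\d.(\e.((d e) e)))) s) (\f.(\g.(\h.((f h) g)))))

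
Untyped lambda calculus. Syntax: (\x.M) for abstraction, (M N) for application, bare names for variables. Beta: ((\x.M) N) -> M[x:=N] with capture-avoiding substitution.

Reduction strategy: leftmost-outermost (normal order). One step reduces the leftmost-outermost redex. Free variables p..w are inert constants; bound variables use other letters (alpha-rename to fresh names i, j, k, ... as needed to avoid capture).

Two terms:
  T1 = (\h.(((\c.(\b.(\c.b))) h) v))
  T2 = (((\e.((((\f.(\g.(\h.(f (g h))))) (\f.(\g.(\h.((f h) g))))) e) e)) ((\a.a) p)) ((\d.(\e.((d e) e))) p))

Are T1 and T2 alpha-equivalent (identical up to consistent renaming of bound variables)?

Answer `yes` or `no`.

Term 1: (\h.(((\c.(\b.(\c.b))) h) v))
Term 2: (((\e.((((\f.(\g.(\h.(f (g h))))) (\f.(\g.(\h.((f h) g))))) e) e)) ((\a.a) p)) ((\d.(\e.((d e) e))) p))
Alpha-equivalence: compare structure up to binder renaming.
Result: False

Answer: no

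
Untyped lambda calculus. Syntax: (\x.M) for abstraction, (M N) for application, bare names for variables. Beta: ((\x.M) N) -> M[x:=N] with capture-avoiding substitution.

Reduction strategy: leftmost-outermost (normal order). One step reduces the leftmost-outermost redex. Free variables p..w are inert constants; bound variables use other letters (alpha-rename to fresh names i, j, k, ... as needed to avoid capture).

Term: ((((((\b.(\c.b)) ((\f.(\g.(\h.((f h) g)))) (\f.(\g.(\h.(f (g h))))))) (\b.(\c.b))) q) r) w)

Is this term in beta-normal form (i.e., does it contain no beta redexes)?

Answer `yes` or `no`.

Term: ((((((\b.(\c.b)) ((\f.(\g.(\h.((f h) g)))) (\f.(\g.(\h.(f (g h))))))) (\b.(\c.b))) q) r) w)
Found 2 beta redex(es).

Answer: no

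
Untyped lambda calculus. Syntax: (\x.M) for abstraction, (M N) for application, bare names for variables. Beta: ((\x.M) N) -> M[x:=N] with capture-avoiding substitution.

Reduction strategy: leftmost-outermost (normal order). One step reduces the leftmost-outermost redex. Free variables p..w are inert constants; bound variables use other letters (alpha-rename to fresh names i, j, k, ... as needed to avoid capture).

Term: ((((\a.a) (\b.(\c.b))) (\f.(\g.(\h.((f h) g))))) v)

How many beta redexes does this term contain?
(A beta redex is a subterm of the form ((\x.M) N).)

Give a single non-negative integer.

Answer: 1

Derivation:
Term: ((((\a.a) (\b.(\c.b))) (\f.(\g.(\h.((f h) g))))) v)
  Redex: ((\a.a) (\b.(\c.b)))
Total redexes: 1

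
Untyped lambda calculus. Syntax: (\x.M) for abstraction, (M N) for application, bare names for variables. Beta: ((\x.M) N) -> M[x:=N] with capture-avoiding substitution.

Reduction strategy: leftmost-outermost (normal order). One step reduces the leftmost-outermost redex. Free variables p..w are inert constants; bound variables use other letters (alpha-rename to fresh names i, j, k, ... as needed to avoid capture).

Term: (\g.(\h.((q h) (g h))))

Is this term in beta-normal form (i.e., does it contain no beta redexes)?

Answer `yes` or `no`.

Term: (\g.(\h.((q h) (g h))))
No beta redexes found.

Answer: yes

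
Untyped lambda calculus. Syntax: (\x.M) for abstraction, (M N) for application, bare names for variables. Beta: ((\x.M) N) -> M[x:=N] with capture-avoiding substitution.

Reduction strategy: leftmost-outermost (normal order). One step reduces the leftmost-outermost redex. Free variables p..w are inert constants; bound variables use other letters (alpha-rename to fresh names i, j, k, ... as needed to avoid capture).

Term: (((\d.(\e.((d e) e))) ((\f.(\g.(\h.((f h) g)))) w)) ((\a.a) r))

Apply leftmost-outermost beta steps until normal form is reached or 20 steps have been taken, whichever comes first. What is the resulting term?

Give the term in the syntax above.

Step 0: (((\d.(\e.((d e) e))) ((\f.(\g.(\h.((f h) g)))) w)) ((\a.a) r))
Step 1: ((\e.((((\f.(\g.(\h.((f h) g)))) w) e) e)) ((\a.a) r))
Step 2: ((((\f.(\g.(\h.((f h) g)))) w) ((\a.a) r)) ((\a.a) r))
Step 3: (((\g.(\h.((w h) g))) ((\a.a) r)) ((\a.a) r))
Step 4: ((\h.((w h) ((\a.a) r))) ((\a.a) r))
Step 5: ((w ((\a.a) r)) ((\a.a) r))
Step 6: ((w r) ((\a.a) r))
Step 7: ((w r) r)

Answer: ((w r) r)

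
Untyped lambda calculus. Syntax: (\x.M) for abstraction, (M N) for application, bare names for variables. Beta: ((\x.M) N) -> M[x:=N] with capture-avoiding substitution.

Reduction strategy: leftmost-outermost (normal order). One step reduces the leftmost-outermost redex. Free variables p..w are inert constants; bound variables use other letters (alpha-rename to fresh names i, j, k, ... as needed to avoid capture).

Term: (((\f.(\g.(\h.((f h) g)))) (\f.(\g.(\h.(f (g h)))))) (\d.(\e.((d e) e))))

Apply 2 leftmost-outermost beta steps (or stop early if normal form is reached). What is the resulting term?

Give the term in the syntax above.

Step 0: (((\f.(\g.(\h.((f h) g)))) (\f.(\g.(\h.(f (g h)))))) (\d.(\e.((d e) e))))
Step 1: ((\g.(\h.(((\f.(\g.(\h.(f (g h))))) h) g))) (\d.(\e.((d e) e))))
Step 2: (\h.(((\f.(\g.(\h.(f (g h))))) h) (\d.(\e.((d e) e)))))

Answer: (\h.(((\f.(\g.(\h.(f (g h))))) h) (\d.(\e.((d e) e)))))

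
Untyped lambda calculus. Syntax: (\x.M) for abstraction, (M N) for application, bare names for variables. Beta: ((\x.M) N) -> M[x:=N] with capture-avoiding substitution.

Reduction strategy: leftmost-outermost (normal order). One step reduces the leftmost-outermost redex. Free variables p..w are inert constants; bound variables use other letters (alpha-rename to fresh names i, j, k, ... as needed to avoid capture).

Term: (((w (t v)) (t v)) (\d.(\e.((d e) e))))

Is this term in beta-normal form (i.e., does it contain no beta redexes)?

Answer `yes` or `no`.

Answer: yes

Derivation:
Term: (((w (t v)) (t v)) (\d.(\e.((d e) e))))
No beta redexes found.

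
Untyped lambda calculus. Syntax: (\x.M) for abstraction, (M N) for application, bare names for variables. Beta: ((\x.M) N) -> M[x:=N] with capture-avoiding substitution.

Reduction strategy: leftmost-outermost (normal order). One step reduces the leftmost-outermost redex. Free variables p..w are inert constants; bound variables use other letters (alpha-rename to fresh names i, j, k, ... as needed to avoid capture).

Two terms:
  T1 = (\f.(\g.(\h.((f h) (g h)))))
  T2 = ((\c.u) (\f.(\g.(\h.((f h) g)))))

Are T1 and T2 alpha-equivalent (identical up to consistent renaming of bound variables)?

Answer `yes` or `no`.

Answer: no

Derivation:
Term 1: (\f.(\g.(\h.((f h) (g h)))))
Term 2: ((\c.u) (\f.(\g.(\h.((f h) g)))))
Alpha-equivalence: compare structure up to binder renaming.
Result: False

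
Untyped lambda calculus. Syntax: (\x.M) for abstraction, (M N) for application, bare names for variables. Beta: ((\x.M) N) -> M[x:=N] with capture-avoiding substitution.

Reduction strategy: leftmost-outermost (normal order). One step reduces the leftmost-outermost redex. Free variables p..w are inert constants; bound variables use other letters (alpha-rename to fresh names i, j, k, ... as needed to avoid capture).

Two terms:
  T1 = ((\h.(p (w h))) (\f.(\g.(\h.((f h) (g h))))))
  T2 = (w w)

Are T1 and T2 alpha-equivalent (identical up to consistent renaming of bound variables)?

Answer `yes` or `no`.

Term 1: ((\h.(p (w h))) (\f.(\g.(\h.((f h) (g h))))))
Term 2: (w w)
Alpha-equivalence: compare structure up to binder renaming.
Result: False

Answer: no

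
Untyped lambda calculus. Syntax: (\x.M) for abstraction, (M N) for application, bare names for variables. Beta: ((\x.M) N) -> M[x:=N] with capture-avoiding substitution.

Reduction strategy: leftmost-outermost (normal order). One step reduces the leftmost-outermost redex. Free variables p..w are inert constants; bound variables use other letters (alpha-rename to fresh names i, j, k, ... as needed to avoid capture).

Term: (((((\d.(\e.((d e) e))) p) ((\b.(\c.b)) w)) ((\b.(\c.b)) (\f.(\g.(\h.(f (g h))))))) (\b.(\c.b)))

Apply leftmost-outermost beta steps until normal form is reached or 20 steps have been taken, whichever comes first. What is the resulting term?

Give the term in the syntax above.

Step 0: (((((\d.(\e.((d e) e))) p) ((\b.(\c.b)) w)) ((\b.(\c.b)) (\f.(\g.(\h.(f (g h))))))) (\b.(\c.b)))
Step 1: ((((\e.((p e) e)) ((\b.(\c.b)) w)) ((\b.(\c.b)) (\f.(\g.(\h.(f (g h))))))) (\b.(\c.b)))
Step 2: ((((p ((\b.(\c.b)) w)) ((\b.(\c.b)) w)) ((\b.(\c.b)) (\f.(\g.(\h.(f (g h))))))) (\b.(\c.b)))
Step 3: ((((p (\c.w)) ((\b.(\c.b)) w)) ((\b.(\c.b)) (\f.(\g.(\h.(f (g h))))))) (\b.(\c.b)))
Step 4: ((((p (\c.w)) (\c.w)) ((\b.(\c.b)) (\f.(\g.(\h.(f (g h))))))) (\b.(\c.b)))
Step 5: ((((p (\c.w)) (\c.w)) (\c.(\f.(\g.(\h.(f (g h))))))) (\b.(\c.b)))

Answer: ((((p (\c.w)) (\c.w)) (\c.(\f.(\g.(\h.(f (g h))))))) (\b.(\c.b)))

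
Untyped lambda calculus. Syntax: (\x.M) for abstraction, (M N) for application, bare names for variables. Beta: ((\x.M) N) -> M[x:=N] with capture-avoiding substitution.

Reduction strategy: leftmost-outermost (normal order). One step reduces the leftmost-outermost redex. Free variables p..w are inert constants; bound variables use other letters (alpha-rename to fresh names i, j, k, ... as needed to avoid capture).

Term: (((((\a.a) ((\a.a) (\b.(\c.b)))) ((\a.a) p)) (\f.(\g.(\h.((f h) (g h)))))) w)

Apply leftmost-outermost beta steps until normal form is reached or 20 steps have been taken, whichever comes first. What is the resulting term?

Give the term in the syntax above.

Answer: (p w)

Derivation:
Step 0: (((((\a.a) ((\a.a) (\b.(\c.b)))) ((\a.a) p)) (\f.(\g.(\h.((f h) (g h)))))) w)
Step 1: (((((\a.a) (\b.(\c.b))) ((\a.a) p)) (\f.(\g.(\h.((f h) (g h)))))) w)
Step 2: ((((\b.(\c.b)) ((\a.a) p)) (\f.(\g.(\h.((f h) (g h)))))) w)
Step 3: (((\c.((\a.a) p)) (\f.(\g.(\h.((f h) (g h)))))) w)
Step 4: (((\a.a) p) w)
Step 5: (p w)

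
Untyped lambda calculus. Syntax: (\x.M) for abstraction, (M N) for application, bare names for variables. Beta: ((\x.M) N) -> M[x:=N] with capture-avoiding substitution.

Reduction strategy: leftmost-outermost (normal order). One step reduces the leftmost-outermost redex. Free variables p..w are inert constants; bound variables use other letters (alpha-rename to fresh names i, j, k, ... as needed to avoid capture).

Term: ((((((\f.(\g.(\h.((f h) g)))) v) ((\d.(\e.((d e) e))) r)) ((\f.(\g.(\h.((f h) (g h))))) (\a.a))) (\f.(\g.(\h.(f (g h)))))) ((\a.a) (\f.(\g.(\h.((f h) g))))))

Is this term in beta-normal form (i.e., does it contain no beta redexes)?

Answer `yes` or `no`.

Answer: no

Derivation:
Term: ((((((\f.(\g.(\h.((f h) g)))) v) ((\d.(\e.((d e) e))) r)) ((\f.(\g.(\h.((f h) (g h))))) (\a.a))) (\f.(\g.(\h.(f (g h)))))) ((\a.a) (\f.(\g.(\h.((f h) g))))))
Found 4 beta redex(es).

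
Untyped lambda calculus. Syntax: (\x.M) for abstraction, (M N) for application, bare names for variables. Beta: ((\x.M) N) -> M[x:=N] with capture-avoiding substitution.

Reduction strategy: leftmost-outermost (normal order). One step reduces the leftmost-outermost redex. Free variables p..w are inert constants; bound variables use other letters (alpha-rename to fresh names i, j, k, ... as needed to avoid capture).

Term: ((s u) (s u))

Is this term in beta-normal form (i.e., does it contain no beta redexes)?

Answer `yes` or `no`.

Term: ((s u) (s u))
No beta redexes found.

Answer: yes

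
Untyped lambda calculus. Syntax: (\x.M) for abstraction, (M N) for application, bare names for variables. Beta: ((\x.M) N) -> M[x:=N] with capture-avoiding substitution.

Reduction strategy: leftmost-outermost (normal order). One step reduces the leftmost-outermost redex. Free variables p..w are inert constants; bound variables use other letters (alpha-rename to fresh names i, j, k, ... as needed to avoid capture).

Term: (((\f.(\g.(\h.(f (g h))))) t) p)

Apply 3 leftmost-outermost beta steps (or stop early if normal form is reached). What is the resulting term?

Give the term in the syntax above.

Step 0: (((\f.(\g.(\h.(f (g h))))) t) p)
Step 1: ((\g.(\h.(t (g h)))) p)
Step 2: (\h.(t (p h)))
Step 3: (normal form reached)

Answer: (\h.(t (p h)))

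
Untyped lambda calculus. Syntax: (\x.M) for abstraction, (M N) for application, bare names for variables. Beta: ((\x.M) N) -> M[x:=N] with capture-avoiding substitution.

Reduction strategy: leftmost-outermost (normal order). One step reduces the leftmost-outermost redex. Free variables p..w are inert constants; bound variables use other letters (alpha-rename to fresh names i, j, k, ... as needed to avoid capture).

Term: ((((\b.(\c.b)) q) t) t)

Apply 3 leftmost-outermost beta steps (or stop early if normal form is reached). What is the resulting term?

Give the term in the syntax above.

Step 0: ((((\b.(\c.b)) q) t) t)
Step 1: (((\c.q) t) t)
Step 2: (q t)
Step 3: (normal form reached)

Answer: (q t)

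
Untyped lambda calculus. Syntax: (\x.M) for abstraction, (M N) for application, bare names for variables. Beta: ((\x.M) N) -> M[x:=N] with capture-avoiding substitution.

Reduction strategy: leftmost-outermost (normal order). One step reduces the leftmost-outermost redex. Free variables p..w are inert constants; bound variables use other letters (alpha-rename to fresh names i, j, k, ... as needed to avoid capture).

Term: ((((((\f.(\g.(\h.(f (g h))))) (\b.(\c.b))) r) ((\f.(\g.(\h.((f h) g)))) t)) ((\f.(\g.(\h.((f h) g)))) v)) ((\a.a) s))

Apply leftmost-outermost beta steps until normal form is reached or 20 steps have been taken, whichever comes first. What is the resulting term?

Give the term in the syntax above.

Step 0: ((((((\f.(\g.(\h.(f (g h))))) (\b.(\c.b))) r) ((\f.(\g.(\h.((f h) g)))) t)) ((\f.(\g.(\h.((f h) g)))) v)) ((\a.a) s))
Step 1: (((((\g.(\h.((\b.(\c.b)) (g h)))) r) ((\f.(\g.(\h.((f h) g)))) t)) ((\f.(\g.(\h.((f h) g)))) v)) ((\a.a) s))
Step 2: ((((\h.((\b.(\c.b)) (r h))) ((\f.(\g.(\h.((f h) g)))) t)) ((\f.(\g.(\h.((f h) g)))) v)) ((\a.a) s))
Step 3: ((((\b.(\c.b)) (r ((\f.(\g.(\h.((f h) g)))) t))) ((\f.(\g.(\h.((f h) g)))) v)) ((\a.a) s))
Step 4: (((\c.(r ((\f.(\g.(\h.((f h) g)))) t))) ((\f.(\g.(\h.((f h) g)))) v)) ((\a.a) s))
Step 5: ((r ((\f.(\g.(\h.((f h) g)))) t)) ((\a.a) s))
Step 6: ((r (\g.(\h.((t h) g)))) ((\a.a) s))
Step 7: ((r (\g.(\h.((t h) g)))) s)

Answer: ((r (\g.(\h.((t h) g)))) s)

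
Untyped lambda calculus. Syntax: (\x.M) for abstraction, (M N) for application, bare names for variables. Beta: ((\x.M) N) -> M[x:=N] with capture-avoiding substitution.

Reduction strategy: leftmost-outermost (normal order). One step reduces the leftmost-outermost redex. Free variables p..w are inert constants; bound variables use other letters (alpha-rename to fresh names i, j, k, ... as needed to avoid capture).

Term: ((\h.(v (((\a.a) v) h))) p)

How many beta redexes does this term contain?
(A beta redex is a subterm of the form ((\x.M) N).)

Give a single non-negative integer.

Term: ((\h.(v (((\a.a) v) h))) p)
  Redex: ((\h.(v (((\a.a) v) h))) p)
  Redex: ((\a.a) v)
Total redexes: 2

Answer: 2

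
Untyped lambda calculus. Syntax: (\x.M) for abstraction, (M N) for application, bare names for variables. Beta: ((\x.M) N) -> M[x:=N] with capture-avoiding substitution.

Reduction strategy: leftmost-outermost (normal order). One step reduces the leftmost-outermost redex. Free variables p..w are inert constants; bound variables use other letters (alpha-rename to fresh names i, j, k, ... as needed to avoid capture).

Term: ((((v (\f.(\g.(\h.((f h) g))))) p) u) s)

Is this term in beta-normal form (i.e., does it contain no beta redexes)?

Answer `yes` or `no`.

Answer: yes

Derivation:
Term: ((((v (\f.(\g.(\h.((f h) g))))) p) u) s)
No beta redexes found.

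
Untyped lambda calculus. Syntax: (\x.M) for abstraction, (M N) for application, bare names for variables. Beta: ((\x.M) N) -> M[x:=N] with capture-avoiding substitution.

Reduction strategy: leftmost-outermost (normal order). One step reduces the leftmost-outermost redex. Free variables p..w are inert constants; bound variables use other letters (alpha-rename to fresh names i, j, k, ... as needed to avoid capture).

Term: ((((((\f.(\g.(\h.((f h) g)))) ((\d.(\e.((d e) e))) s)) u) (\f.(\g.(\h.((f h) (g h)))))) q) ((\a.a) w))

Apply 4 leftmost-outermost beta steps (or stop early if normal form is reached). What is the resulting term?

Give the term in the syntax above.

Step 0: ((((((\f.(\g.(\h.((f h) g)))) ((\d.(\e.((d e) e))) s)) u) (\f.(\g.(\h.((f h) (g h)))))) q) ((\a.a) w))
Step 1: (((((\g.(\h.((((\d.(\e.((d e) e))) s) h) g))) u) (\f.(\g.(\h.((f h) (g h)))))) q) ((\a.a) w))
Step 2: ((((\h.((((\d.(\e.((d e) e))) s) h) u)) (\f.(\g.(\h.((f h) (g h)))))) q) ((\a.a) w))
Step 3: ((((((\d.(\e.((d e) e))) s) (\f.(\g.(\h.((f h) (g h)))))) u) q) ((\a.a) w))
Step 4: (((((\e.((s e) e)) (\f.(\g.(\h.((f h) (g h)))))) u) q) ((\a.a) w))

Answer: (((((\e.((s e) e)) (\f.(\g.(\h.((f h) (g h)))))) u) q) ((\a.a) w))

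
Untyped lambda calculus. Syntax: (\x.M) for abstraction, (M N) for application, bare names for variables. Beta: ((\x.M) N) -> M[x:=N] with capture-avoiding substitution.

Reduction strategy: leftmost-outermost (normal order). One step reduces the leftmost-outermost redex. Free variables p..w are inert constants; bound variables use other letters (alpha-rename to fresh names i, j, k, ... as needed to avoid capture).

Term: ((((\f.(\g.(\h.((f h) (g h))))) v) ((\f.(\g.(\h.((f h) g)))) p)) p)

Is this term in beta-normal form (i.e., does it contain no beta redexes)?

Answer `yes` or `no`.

Answer: no

Derivation:
Term: ((((\f.(\g.(\h.((f h) (g h))))) v) ((\f.(\g.(\h.((f h) g)))) p)) p)
Found 2 beta redex(es).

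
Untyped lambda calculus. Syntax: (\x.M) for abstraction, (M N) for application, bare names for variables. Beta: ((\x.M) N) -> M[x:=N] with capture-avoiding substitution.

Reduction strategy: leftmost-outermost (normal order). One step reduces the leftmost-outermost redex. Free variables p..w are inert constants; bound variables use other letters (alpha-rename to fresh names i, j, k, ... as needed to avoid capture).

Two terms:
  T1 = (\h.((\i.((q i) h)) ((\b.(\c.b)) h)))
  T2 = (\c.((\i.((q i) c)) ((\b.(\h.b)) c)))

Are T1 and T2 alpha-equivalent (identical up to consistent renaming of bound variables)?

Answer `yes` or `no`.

Answer: yes

Derivation:
Term 1: (\h.((\i.((q i) h)) ((\b.(\c.b)) h)))
Term 2: (\c.((\i.((q i) c)) ((\b.(\h.b)) c)))
Alpha-equivalence: compare structure up to binder renaming.
Result: True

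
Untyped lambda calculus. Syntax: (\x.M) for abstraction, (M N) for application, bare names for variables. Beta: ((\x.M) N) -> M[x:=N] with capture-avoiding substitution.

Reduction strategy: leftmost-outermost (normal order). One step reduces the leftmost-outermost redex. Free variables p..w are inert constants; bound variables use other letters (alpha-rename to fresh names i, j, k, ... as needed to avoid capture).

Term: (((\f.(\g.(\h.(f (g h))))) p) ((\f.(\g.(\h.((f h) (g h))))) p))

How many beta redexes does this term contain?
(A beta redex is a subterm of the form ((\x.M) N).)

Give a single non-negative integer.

Answer: 2

Derivation:
Term: (((\f.(\g.(\h.(f (g h))))) p) ((\f.(\g.(\h.((f h) (g h))))) p))
  Redex: ((\f.(\g.(\h.(f (g h))))) p)
  Redex: ((\f.(\g.(\h.((f h) (g h))))) p)
Total redexes: 2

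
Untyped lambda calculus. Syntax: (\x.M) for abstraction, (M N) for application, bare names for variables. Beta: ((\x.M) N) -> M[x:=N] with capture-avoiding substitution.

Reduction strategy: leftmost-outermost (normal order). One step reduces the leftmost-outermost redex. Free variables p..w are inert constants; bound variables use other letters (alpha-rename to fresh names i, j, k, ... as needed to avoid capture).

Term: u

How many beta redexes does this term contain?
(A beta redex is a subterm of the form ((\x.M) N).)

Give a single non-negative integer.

Answer: 0

Derivation:
Term: u
  (no redexes)
Total redexes: 0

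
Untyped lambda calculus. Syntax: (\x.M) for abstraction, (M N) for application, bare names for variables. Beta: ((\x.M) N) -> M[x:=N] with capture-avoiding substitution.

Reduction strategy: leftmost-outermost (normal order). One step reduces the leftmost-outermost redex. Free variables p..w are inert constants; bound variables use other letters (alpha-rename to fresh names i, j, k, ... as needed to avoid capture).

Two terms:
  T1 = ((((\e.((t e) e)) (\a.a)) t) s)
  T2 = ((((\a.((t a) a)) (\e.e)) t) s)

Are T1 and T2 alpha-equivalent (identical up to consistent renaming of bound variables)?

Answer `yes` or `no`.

Answer: yes

Derivation:
Term 1: ((((\e.((t e) e)) (\a.a)) t) s)
Term 2: ((((\a.((t a) a)) (\e.e)) t) s)
Alpha-equivalence: compare structure up to binder renaming.
Result: True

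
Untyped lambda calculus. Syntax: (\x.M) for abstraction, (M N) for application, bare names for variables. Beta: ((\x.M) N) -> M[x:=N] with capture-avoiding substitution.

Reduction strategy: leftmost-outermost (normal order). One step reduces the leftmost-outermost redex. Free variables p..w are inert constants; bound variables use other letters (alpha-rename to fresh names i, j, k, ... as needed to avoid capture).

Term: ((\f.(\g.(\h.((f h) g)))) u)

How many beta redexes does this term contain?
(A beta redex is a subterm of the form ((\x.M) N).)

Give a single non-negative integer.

Term: ((\f.(\g.(\h.((f h) g)))) u)
  Redex: ((\f.(\g.(\h.((f h) g)))) u)
Total redexes: 1

Answer: 1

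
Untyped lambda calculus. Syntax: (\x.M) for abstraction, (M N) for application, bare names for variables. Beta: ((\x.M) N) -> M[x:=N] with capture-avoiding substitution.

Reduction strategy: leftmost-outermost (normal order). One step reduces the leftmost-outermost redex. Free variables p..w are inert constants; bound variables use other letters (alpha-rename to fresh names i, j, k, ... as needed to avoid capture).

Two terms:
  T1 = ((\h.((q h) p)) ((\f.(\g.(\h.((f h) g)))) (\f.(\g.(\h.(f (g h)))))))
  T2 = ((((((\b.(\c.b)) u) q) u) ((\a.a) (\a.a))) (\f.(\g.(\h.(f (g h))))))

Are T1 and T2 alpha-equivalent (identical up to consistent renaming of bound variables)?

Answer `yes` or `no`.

Term 1: ((\h.((q h) p)) ((\f.(\g.(\h.((f h) g)))) (\f.(\g.(\h.(f (g h)))))))
Term 2: ((((((\b.(\c.b)) u) q) u) ((\a.a) (\a.a))) (\f.(\g.(\h.(f (g h))))))
Alpha-equivalence: compare structure up to binder renaming.
Result: False

Answer: no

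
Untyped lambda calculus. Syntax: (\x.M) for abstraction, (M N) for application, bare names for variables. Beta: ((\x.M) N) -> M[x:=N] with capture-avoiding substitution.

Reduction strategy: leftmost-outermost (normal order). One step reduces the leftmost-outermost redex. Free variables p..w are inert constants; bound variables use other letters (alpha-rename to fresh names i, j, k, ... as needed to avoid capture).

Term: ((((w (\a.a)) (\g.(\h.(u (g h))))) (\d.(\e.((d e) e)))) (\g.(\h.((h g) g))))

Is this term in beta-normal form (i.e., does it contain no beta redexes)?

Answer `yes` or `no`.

Answer: yes

Derivation:
Term: ((((w (\a.a)) (\g.(\h.(u (g h))))) (\d.(\e.((d e) e)))) (\g.(\h.((h g) g))))
No beta redexes found.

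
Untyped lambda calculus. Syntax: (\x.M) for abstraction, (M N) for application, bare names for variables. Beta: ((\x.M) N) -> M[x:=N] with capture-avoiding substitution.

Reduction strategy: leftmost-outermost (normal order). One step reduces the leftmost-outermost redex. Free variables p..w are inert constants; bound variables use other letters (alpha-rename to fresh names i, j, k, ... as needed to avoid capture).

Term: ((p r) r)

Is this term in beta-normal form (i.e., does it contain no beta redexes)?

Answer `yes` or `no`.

Term: ((p r) r)
No beta redexes found.

Answer: yes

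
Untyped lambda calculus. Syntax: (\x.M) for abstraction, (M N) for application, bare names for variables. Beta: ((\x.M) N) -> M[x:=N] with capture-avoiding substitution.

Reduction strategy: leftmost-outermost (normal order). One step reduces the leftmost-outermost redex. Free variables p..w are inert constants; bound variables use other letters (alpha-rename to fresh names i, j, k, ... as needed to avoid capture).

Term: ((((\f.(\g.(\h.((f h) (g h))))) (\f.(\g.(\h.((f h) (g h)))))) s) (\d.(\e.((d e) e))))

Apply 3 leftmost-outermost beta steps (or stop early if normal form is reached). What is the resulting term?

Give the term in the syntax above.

Step 0: ((((\f.(\g.(\h.((f h) (g h))))) (\f.(\g.(\h.((f h) (g h)))))) s) (\d.(\e.((d e) e))))
Step 1: (((\g.(\h.(((\f.(\g.(\h.((f h) (g h))))) h) (g h)))) s) (\d.(\e.((d e) e))))
Step 2: ((\h.(((\f.(\g.(\h.((f h) (g h))))) h) (s h))) (\d.(\e.((d e) e))))
Step 3: (((\f.(\g.(\h.((f h) (g h))))) (\d.(\e.((d e) e)))) (s (\d.(\e.((d e) e)))))

Answer: (((\f.(\g.(\h.((f h) (g h))))) (\d.(\e.((d e) e)))) (s (\d.(\e.((d e) e)))))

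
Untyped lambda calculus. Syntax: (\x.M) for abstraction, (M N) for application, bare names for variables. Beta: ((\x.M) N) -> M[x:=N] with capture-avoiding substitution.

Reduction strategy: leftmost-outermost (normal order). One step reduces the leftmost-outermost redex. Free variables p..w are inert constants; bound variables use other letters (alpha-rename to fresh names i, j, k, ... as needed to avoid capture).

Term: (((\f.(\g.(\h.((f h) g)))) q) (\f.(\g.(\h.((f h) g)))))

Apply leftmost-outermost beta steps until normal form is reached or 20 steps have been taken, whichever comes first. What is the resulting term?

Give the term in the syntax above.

Step 0: (((\f.(\g.(\h.((f h) g)))) q) (\f.(\g.(\h.((f h) g)))))
Step 1: ((\g.(\h.((q h) g))) (\f.(\g.(\h.((f h) g)))))
Step 2: (\h.((q h) (\f.(\g.(\h.((f h) g))))))

Answer: (\h.((q h) (\f.(\g.(\h.((f h) g))))))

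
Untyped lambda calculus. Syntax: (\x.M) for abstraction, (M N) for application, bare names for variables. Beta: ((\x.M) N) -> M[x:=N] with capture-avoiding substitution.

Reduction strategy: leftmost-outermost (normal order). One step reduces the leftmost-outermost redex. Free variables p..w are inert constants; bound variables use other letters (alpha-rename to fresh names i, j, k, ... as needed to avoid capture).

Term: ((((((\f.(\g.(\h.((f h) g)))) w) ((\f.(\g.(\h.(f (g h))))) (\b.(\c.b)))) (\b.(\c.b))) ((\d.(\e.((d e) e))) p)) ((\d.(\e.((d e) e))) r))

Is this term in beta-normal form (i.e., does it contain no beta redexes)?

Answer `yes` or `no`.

Answer: no

Derivation:
Term: ((((((\f.(\g.(\h.((f h) g)))) w) ((\f.(\g.(\h.(f (g h))))) (\b.(\c.b)))) (\b.(\c.b))) ((\d.(\e.((d e) e))) p)) ((\d.(\e.((d e) e))) r))
Found 4 beta redex(es).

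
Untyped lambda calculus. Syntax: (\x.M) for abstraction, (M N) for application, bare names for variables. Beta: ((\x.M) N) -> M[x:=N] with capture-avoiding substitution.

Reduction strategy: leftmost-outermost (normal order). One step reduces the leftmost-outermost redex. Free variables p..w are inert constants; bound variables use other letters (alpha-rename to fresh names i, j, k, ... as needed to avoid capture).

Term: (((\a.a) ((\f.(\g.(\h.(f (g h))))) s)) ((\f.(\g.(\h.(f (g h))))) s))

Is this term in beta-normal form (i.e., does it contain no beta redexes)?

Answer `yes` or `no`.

Term: (((\a.a) ((\f.(\g.(\h.(f (g h))))) s)) ((\f.(\g.(\h.(f (g h))))) s))
Found 3 beta redex(es).

Answer: no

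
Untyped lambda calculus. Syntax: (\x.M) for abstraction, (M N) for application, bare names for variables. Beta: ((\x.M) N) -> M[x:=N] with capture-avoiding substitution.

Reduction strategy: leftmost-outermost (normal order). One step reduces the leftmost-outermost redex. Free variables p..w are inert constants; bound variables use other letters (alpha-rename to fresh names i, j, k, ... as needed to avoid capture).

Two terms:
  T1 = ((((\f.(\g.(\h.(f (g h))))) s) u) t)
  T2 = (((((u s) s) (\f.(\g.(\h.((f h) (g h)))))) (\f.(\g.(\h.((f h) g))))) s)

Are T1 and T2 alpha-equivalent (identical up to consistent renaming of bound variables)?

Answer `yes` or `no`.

Answer: no

Derivation:
Term 1: ((((\f.(\g.(\h.(f (g h))))) s) u) t)
Term 2: (((((u s) s) (\f.(\g.(\h.((f h) (g h)))))) (\f.(\g.(\h.((f h) g))))) s)
Alpha-equivalence: compare structure up to binder renaming.
Result: False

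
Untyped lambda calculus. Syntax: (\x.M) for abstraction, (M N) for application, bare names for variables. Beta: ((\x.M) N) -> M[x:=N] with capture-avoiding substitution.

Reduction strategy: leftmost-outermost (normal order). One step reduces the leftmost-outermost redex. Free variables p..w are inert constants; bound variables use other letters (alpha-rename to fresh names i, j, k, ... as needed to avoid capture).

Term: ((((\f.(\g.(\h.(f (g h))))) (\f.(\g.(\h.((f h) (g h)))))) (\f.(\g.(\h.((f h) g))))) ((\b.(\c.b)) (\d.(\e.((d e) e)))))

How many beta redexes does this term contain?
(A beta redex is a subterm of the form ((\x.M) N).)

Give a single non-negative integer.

Answer: 2

Derivation:
Term: ((((\f.(\g.(\h.(f (g h))))) (\f.(\g.(\h.((f h) (g h)))))) (\f.(\g.(\h.((f h) g))))) ((\b.(\c.b)) (\d.(\e.((d e) e)))))
  Redex: ((\f.(\g.(\h.(f (g h))))) (\f.(\g.(\h.((f h) (g h))))))
  Redex: ((\b.(\c.b)) (\d.(\e.((d e) e))))
Total redexes: 2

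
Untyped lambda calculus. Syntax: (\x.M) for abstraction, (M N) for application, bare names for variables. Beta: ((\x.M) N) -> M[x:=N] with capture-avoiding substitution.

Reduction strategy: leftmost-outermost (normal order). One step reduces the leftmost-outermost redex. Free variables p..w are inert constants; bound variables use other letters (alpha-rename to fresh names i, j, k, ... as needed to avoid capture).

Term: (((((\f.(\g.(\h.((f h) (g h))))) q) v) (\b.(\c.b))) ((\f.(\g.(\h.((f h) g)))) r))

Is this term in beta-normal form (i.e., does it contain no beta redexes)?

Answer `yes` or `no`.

Answer: no

Derivation:
Term: (((((\f.(\g.(\h.((f h) (g h))))) q) v) (\b.(\c.b))) ((\f.(\g.(\h.((f h) g)))) r))
Found 2 beta redex(es).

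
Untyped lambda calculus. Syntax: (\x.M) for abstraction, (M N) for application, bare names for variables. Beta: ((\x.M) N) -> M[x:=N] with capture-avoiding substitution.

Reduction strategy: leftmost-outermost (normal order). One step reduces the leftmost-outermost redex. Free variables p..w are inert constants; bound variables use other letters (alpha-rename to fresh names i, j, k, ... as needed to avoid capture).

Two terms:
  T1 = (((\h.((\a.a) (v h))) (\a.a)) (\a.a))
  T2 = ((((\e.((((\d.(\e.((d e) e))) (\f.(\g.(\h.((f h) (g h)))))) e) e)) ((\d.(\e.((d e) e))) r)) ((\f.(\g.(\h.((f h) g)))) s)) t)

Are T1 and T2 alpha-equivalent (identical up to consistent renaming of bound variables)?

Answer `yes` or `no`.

Term 1: (((\h.((\a.a) (v h))) (\a.a)) (\a.a))
Term 2: ((((\e.((((\d.(\e.((d e) e))) (\f.(\g.(\h.((f h) (g h)))))) e) e)) ((\d.(\e.((d e) e))) r)) ((\f.(\g.(\h.((f h) g)))) s)) t)
Alpha-equivalence: compare structure up to binder renaming.
Result: False

Answer: no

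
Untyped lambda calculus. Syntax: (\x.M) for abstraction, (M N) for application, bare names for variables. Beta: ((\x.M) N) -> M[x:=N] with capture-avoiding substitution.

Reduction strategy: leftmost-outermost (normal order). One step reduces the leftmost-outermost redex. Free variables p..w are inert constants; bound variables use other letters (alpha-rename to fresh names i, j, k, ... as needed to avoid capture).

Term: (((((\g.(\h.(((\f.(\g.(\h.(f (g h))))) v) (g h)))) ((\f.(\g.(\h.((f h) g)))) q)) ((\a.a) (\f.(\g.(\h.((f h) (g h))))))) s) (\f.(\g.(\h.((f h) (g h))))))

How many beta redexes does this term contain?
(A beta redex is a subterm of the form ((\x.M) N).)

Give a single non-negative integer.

Term: (((((\g.(\h.(((\f.(\g.(\h.(f (g h))))) v) (g h)))) ((\f.(\g.(\h.((f h) g)))) q)) ((\a.a) (\f.(\g.(\h.((f h) (g h))))))) s) (\f.(\g.(\h.((f h) (g h))))))
  Redex: ((\g.(\h.(((\f.(\g.(\h.(f (g h))))) v) (g h)))) ((\f.(\g.(\h.((f h) g)))) q))
  Redex: ((\f.(\g.(\h.(f (g h))))) v)
  Redex: ((\f.(\g.(\h.((f h) g)))) q)
  Redex: ((\a.a) (\f.(\g.(\h.((f h) (g h))))))
Total redexes: 4

Answer: 4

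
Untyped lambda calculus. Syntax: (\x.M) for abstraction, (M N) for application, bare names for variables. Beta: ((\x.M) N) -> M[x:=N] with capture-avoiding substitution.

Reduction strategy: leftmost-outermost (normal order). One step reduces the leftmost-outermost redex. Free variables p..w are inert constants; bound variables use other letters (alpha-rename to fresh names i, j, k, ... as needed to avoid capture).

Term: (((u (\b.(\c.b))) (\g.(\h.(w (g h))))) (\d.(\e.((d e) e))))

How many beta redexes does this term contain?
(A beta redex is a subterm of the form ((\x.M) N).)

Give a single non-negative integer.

Answer: 0

Derivation:
Term: (((u (\b.(\c.b))) (\g.(\h.(w (g h))))) (\d.(\e.((d e) e))))
  (no redexes)
Total redexes: 0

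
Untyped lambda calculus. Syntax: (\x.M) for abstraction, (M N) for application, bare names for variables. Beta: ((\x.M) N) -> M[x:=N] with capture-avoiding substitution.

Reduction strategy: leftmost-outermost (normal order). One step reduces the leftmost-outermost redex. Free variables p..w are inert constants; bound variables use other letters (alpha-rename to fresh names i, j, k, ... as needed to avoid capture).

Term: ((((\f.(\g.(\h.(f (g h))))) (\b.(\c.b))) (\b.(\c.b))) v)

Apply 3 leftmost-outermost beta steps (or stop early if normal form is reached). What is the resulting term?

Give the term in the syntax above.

Answer: ((\b.(\c.b)) ((\b.(\c.b)) v))

Derivation:
Step 0: ((((\f.(\g.(\h.(f (g h))))) (\b.(\c.b))) (\b.(\c.b))) v)
Step 1: (((\g.(\h.((\b.(\c.b)) (g h)))) (\b.(\c.b))) v)
Step 2: ((\h.((\b.(\c.b)) ((\b.(\c.b)) h))) v)
Step 3: ((\b.(\c.b)) ((\b.(\c.b)) v))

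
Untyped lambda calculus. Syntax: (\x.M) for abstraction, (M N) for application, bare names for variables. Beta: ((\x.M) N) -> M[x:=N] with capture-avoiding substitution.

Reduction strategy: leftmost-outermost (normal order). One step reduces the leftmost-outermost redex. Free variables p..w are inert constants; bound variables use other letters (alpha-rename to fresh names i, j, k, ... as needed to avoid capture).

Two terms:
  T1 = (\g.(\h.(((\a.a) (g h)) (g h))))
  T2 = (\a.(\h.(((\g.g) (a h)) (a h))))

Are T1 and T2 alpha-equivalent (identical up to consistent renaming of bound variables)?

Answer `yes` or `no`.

Term 1: (\g.(\h.(((\a.a) (g h)) (g h))))
Term 2: (\a.(\h.(((\g.g) (a h)) (a h))))
Alpha-equivalence: compare structure up to binder renaming.
Result: True

Answer: yes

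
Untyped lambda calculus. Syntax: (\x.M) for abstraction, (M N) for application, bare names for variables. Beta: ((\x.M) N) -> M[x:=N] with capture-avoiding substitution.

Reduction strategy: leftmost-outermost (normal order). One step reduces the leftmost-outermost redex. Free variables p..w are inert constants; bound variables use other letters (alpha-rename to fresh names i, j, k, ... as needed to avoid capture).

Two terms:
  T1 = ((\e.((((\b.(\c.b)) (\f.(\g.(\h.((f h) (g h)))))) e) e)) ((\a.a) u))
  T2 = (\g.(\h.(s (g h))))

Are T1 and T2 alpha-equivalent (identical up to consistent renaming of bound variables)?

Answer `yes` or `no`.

Term 1: ((\e.((((\b.(\c.b)) (\f.(\g.(\h.((f h) (g h)))))) e) e)) ((\a.a) u))
Term 2: (\g.(\h.(s (g h))))
Alpha-equivalence: compare structure up to binder renaming.
Result: False

Answer: no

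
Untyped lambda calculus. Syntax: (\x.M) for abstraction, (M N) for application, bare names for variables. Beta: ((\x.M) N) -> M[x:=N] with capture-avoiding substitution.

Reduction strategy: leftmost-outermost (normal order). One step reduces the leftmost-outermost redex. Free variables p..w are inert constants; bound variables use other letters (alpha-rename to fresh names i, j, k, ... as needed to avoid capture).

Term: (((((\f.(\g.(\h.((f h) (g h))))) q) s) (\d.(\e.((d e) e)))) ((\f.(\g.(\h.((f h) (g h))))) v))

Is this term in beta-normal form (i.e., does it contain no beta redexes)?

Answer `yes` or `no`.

Answer: no

Derivation:
Term: (((((\f.(\g.(\h.((f h) (g h))))) q) s) (\d.(\e.((d e) e)))) ((\f.(\g.(\h.((f h) (g h))))) v))
Found 2 beta redex(es).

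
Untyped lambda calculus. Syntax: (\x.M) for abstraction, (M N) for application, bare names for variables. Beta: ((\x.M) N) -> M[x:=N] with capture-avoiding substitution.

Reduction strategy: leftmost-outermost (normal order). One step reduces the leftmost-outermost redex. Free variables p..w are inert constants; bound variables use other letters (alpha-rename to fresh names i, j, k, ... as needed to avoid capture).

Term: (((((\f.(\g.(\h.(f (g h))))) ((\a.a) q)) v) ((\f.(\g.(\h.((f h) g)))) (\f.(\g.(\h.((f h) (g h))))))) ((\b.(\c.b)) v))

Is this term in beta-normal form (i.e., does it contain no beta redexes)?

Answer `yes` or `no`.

Answer: no

Derivation:
Term: (((((\f.(\g.(\h.(f (g h))))) ((\a.a) q)) v) ((\f.(\g.(\h.((f h) g)))) (\f.(\g.(\h.((f h) (g h))))))) ((\b.(\c.b)) v))
Found 4 beta redex(es).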